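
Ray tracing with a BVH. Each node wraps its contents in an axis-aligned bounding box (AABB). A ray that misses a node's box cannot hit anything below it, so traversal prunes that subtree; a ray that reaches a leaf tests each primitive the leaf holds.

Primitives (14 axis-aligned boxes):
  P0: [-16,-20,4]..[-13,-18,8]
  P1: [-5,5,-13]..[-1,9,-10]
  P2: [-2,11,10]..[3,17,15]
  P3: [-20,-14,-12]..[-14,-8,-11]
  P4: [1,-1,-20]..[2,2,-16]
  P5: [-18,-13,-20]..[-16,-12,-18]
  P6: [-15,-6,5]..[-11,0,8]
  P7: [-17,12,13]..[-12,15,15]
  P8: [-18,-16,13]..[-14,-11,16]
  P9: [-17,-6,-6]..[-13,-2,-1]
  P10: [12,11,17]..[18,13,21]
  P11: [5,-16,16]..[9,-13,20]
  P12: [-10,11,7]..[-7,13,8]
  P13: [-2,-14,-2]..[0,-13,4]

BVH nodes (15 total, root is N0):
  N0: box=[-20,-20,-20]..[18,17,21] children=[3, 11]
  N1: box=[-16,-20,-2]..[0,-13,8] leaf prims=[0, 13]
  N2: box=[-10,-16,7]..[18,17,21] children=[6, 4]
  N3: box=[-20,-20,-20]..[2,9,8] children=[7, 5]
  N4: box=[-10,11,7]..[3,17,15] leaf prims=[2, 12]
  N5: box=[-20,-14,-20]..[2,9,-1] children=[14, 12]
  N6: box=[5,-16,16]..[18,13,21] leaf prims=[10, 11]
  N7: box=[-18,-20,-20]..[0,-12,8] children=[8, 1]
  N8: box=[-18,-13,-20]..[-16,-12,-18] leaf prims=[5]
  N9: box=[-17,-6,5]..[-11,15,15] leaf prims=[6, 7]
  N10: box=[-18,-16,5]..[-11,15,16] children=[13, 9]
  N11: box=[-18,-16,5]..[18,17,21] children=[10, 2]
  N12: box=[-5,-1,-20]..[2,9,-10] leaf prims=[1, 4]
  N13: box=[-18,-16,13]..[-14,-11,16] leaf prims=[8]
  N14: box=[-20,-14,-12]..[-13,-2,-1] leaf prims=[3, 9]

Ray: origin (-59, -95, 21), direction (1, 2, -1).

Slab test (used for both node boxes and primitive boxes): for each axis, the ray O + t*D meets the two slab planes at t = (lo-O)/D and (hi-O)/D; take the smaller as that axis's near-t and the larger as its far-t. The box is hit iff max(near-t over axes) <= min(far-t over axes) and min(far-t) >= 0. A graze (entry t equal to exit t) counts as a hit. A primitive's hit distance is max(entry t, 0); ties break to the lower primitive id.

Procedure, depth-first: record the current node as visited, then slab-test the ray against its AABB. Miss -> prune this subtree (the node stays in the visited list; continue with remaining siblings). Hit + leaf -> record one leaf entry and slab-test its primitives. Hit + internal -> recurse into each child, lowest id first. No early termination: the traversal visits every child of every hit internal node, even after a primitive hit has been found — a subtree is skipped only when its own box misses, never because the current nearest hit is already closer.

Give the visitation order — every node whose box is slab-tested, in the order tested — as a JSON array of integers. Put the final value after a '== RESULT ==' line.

Trace the traversal:
N0 x:[39,77] y:[75/2,56] z:[0,41] -> hit [39,41], descend [3, 11]
  N3 x:[39,61] y:[75/2,52] z:[13,41] -> hit [39,41], descend [5, 7]
    N5 x:[39,61] y:[81/2,52] z:[22,41] -> hit [81/2,41], descend [12, 14]
      N12 x:[54,61] y:[47,52] z:[31,41] -> miss, prune
      N14 x:[39,46] y:[81/2,93/2] z:[22,33] -> miss, prune
    N7 x:[41,59] y:[75/2,83/2] z:[13,41] -> hit [41,41], descend [1, 8]
      N1 x:[43,59] y:[75/2,41] z:[13,23] -> miss, prune
      N8 x:[41,43] y:[41,83/2] z:[39,41] -> hit [41,41] leaf, test {P5@t=41}
  N11 x:[41,77] y:[79/2,56] z:[0,16] -> miss, prune

Summary -> nodes [0, 3, 5, 12, 14, 7, 1, 8, 11]; box-tests=9; leaf-entries=1; first=P5

== RESULT ==
[0, 3, 5, 12, 14, 7, 1, 8, 11]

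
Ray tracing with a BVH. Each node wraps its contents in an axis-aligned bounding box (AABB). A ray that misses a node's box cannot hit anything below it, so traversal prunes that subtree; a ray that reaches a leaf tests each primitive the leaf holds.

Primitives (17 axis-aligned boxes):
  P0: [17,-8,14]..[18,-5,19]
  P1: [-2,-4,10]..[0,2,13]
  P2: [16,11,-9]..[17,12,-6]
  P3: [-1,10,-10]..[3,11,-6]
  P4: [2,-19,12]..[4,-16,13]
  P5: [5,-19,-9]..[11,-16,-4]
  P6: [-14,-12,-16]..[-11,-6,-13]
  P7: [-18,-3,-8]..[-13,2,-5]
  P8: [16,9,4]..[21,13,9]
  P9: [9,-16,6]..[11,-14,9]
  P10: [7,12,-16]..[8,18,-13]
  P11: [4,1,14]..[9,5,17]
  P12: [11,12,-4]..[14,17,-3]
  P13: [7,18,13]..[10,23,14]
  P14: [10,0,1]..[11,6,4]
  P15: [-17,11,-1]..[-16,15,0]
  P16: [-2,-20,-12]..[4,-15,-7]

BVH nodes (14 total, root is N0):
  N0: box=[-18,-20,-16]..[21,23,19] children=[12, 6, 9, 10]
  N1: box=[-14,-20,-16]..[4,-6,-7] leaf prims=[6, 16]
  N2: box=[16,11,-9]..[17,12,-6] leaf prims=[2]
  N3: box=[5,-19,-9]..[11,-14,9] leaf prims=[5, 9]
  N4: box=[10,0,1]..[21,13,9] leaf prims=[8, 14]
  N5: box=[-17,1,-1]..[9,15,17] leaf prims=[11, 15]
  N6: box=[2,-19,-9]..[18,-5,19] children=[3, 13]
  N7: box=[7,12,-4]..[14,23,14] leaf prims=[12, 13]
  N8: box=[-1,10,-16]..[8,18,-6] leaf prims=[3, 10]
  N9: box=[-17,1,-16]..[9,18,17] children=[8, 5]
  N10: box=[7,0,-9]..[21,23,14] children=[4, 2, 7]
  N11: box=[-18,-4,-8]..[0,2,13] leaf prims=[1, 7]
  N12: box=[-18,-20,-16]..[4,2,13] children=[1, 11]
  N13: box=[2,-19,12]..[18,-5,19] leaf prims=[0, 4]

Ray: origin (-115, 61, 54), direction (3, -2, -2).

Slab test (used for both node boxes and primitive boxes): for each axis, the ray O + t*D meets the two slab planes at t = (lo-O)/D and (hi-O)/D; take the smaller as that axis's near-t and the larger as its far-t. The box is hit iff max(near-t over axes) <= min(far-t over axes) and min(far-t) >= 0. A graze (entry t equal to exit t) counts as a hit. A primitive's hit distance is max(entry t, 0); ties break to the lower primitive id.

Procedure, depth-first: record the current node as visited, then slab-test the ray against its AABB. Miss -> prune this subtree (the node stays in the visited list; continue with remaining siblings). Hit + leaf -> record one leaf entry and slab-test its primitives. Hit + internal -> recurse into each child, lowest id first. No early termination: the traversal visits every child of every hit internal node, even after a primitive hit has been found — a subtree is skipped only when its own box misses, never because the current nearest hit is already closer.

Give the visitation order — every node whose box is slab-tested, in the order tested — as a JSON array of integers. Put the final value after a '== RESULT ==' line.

Trace the traversal:
N0 x:[97/3,136/3] y:[19,81/2] z:[35/2,35] -> hit [97/3,35], descend [6, 9, 10, 12]
  N6 x:[39,133/3] y:[33,40] z:[35/2,63/2] -> miss, prune
  N9 x:[98/3,124/3] y:[43/2,30] z:[37/2,35] -> miss, prune
  N10 x:[122/3,136/3] y:[19,61/2] z:[20,63/2] -> miss, prune
  N12 x:[97/3,119/3] y:[59/2,81/2] z:[41/2,35] -> hit [97/3,35], descend [1, 11]
    N1 x:[101/3,119/3] y:[67/2,81/2] z:[61/2,35] -> hit [101/3,35] leaf, test {P6@t=101/3, P16(miss)}
    N11 x:[97/3,115/3] y:[59/2,65/2] z:[41/2,31] -> miss, prune

Visited [0, 6, 9, 10, 12, 1, 11]. Tests: 7 box, 1 leaf. Nearest: P6.

== RESULT ==
[0, 6, 9, 10, 12, 1, 11]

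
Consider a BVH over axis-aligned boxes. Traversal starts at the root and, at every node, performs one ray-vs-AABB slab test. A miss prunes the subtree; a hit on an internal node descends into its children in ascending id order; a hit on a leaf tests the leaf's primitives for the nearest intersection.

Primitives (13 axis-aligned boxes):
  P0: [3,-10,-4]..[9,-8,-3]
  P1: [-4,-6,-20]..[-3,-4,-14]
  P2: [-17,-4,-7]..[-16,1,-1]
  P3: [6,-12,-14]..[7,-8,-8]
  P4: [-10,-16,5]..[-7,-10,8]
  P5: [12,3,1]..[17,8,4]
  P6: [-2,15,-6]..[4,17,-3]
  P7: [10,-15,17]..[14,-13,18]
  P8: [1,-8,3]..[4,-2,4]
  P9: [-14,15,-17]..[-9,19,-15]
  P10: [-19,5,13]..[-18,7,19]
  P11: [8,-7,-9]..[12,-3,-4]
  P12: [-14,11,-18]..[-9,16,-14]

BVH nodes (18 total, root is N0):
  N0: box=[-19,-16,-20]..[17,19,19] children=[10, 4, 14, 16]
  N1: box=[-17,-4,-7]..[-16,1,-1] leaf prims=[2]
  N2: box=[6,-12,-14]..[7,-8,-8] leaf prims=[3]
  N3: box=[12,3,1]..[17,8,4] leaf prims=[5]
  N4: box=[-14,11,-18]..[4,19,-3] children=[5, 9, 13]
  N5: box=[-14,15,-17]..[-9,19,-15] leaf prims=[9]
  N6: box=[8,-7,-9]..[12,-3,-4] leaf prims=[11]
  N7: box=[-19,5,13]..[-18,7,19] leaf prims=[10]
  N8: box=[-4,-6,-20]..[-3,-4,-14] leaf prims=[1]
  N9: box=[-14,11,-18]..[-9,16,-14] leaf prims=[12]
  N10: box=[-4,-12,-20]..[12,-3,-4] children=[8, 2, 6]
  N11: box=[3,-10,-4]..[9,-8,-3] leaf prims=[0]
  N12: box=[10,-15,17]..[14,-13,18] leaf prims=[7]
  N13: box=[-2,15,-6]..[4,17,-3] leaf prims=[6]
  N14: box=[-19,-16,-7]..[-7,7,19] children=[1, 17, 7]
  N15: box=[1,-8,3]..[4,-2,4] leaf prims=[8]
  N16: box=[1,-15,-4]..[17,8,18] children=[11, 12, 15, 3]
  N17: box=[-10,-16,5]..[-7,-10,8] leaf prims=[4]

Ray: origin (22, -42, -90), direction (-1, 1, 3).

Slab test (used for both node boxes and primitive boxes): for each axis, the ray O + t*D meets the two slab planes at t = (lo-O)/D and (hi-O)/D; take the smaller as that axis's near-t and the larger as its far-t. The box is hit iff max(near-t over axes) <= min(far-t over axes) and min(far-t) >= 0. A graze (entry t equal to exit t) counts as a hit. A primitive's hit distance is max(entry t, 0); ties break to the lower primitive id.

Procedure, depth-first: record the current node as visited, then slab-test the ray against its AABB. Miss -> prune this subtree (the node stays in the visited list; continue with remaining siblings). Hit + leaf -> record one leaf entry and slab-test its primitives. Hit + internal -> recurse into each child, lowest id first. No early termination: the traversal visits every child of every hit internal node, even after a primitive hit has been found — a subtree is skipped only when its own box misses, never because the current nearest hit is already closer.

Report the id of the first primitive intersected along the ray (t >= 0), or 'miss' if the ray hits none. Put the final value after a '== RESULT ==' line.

Walk:
N0 x:[5,41] y:[26,61] z:[70/3,109/3] -> hit [26,109/3], descend [4, 10, 14, 16]
  N4 x:[18,36] y:[53,61] z:[24,29] -> miss, prune
  N10 x:[10,26] y:[30,39] z:[70/3,86/3] -> miss, prune
  N14 x:[29,41] y:[26,49] z:[83/3,109/3] -> hit [29,109/3], descend [1, 7, 17]
    N1 x:[38,39] y:[38,43] z:[83/3,89/3] -> miss, prune
    N7 x:[40,41] y:[47,49] z:[103/3,109/3] -> miss, prune
    N17 x:[29,32] y:[26,32] z:[95/3,98/3] -> hit [95/3,32] leaf, test {P4@t=95/3}
  N16 x:[5,21] y:[27,50] z:[86/3,36] -> miss, prune

order=[0, 4, 10, 14, 1, 7, 17, 16]  |boxes|=8  |leaves|=1  hit=P4

== RESULT ==
4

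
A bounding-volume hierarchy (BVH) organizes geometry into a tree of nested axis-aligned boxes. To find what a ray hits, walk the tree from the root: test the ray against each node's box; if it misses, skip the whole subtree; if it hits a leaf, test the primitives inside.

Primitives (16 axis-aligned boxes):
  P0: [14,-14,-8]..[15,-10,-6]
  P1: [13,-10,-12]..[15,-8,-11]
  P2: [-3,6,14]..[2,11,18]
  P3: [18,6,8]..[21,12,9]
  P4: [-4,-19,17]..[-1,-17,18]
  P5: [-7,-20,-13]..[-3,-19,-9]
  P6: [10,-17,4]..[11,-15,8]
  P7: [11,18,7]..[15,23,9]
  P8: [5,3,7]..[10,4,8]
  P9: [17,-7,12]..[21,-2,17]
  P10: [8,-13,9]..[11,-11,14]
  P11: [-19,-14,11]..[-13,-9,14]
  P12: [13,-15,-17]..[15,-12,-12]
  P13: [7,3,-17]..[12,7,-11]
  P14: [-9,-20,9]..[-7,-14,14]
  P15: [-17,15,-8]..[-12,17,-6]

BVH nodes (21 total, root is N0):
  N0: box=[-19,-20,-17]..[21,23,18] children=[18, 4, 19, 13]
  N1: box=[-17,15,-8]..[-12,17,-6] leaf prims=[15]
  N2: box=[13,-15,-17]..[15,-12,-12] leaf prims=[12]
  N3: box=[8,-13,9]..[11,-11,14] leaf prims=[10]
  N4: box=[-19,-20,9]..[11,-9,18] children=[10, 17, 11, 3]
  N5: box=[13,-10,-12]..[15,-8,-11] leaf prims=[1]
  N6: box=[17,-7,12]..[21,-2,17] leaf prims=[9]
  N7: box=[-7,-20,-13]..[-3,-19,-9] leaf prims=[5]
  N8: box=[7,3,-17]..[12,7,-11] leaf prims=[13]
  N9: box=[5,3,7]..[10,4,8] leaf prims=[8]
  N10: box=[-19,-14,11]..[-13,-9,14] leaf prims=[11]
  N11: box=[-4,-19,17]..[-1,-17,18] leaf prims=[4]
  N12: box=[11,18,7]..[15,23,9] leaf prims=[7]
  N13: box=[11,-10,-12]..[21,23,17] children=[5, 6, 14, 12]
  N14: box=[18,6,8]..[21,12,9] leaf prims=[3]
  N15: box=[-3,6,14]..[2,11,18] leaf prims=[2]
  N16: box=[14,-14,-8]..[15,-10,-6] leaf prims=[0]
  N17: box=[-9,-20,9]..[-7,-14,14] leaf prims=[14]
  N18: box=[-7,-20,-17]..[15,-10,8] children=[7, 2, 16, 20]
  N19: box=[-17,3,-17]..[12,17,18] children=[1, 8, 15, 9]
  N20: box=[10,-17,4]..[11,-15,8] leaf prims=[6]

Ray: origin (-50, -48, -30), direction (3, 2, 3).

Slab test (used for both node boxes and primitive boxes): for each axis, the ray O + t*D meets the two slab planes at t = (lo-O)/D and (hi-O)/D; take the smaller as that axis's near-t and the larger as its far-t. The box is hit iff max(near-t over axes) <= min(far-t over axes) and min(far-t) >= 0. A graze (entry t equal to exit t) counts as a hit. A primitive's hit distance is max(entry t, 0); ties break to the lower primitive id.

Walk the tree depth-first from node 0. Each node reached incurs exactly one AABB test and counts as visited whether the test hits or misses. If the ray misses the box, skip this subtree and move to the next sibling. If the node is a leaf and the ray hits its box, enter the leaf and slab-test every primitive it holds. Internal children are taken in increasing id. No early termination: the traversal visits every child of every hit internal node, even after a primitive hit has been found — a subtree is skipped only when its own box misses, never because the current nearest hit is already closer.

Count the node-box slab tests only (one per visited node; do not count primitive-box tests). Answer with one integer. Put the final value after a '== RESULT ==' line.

Traverse from the root:
N0 x:[31/3,71/3] y:[14,71/2] z:[13/3,16] -> hit [14,16], descend [4, 13, 18, 19]
  N4 x:[31/3,61/3] y:[14,39/2] z:[13,16] -> hit [14,16], descend [3, 10, 11, 17]
    N3 x:[58/3,61/3] y:[35/2,37/2] z:[13,44/3] -> miss, prune
    N10 x:[31/3,37/3] y:[17,39/2] z:[41/3,44/3] -> miss, prune
    N11 x:[46/3,49/3] y:[29/2,31/2] z:[47/3,16] -> miss, prune
    N17 x:[41/3,43/3] y:[14,17] z:[13,44/3] -> hit [14,43/3] leaf, test {P14@t=14}
  N13 x:[61/3,71/3] y:[19,71/2] z:[6,47/3] -> miss, prune
  N18 x:[43/3,65/3] y:[14,19] z:[13/3,38/3] -> miss, prune
  N19 x:[11,62/3] y:[51/2,65/2] z:[13/3,16] -> miss, prune

Visited [0, 4, 3, 10, 11, 17, 13, 18, 19]. Tests: 9 box, 1 leaf. Nearest: P14.

== RESULT ==
9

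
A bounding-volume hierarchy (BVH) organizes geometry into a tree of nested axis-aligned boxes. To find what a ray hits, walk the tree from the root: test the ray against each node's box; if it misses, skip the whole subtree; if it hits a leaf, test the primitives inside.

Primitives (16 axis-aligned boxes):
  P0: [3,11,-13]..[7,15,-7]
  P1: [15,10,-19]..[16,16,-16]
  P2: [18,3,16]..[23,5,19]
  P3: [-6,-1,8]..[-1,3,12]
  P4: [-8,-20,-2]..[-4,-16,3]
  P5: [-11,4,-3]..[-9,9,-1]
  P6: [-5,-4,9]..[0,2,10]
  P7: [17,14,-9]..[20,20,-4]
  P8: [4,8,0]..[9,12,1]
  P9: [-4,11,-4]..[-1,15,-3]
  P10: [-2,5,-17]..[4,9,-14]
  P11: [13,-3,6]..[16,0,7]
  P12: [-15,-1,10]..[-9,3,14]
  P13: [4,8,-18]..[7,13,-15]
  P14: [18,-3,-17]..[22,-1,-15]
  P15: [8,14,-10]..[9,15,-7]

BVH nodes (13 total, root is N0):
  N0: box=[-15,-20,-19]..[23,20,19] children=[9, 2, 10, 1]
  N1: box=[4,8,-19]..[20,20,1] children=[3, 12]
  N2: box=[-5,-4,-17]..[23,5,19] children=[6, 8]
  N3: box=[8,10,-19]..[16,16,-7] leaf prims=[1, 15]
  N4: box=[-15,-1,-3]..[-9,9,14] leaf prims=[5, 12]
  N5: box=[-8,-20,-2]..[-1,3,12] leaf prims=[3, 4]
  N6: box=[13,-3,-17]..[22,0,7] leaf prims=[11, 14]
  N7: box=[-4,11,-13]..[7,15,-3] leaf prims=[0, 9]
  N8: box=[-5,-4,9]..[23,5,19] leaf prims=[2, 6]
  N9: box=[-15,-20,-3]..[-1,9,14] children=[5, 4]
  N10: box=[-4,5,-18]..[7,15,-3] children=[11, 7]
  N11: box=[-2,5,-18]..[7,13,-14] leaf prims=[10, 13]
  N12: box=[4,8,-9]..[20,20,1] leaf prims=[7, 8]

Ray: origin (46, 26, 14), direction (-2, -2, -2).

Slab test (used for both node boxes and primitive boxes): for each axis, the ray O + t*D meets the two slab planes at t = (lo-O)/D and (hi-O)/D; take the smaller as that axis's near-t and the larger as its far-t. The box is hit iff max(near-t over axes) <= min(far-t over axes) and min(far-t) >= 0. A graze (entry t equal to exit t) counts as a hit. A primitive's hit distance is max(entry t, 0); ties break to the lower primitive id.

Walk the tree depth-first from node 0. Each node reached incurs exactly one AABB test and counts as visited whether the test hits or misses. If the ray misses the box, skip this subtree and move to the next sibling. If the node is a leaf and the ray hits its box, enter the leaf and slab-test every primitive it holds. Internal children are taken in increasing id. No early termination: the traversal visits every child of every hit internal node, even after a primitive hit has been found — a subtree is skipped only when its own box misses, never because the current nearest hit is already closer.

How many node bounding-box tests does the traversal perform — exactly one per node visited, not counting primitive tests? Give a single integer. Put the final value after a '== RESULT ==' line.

Trace the traversal:
N0 x:[23/2,61/2] y:[3,23] z:[-5/2,33/2] -> hit [23/2,33/2], descend [1, 2, 9, 10]
  N1 x:[13,21] y:[3,9] z:[13/2,33/2] -> miss, prune
  N2 x:[23/2,51/2] y:[21/2,15] z:[-5/2,31/2] -> hit [23/2,15], descend [6, 8]
    N6 x:[12,33/2] y:[13,29/2] z:[7/2,31/2] -> hit [13,29/2] leaf, test {P11(miss), P14(miss)}
    N8 x:[23/2,51/2] y:[21/2,15] z:[-5/2,5/2] -> miss, prune
  N9 x:[47/2,61/2] y:[17/2,23] z:[0,17/2] -> miss, prune
  N10 x:[39/2,25] y:[11/2,21/2] z:[17/2,16] -> miss, prune

7 AABB tests over nodes [0, 1, 2, 6, 8, 9, 10]; 1 leaf entered; closest miss.

== RESULT ==
7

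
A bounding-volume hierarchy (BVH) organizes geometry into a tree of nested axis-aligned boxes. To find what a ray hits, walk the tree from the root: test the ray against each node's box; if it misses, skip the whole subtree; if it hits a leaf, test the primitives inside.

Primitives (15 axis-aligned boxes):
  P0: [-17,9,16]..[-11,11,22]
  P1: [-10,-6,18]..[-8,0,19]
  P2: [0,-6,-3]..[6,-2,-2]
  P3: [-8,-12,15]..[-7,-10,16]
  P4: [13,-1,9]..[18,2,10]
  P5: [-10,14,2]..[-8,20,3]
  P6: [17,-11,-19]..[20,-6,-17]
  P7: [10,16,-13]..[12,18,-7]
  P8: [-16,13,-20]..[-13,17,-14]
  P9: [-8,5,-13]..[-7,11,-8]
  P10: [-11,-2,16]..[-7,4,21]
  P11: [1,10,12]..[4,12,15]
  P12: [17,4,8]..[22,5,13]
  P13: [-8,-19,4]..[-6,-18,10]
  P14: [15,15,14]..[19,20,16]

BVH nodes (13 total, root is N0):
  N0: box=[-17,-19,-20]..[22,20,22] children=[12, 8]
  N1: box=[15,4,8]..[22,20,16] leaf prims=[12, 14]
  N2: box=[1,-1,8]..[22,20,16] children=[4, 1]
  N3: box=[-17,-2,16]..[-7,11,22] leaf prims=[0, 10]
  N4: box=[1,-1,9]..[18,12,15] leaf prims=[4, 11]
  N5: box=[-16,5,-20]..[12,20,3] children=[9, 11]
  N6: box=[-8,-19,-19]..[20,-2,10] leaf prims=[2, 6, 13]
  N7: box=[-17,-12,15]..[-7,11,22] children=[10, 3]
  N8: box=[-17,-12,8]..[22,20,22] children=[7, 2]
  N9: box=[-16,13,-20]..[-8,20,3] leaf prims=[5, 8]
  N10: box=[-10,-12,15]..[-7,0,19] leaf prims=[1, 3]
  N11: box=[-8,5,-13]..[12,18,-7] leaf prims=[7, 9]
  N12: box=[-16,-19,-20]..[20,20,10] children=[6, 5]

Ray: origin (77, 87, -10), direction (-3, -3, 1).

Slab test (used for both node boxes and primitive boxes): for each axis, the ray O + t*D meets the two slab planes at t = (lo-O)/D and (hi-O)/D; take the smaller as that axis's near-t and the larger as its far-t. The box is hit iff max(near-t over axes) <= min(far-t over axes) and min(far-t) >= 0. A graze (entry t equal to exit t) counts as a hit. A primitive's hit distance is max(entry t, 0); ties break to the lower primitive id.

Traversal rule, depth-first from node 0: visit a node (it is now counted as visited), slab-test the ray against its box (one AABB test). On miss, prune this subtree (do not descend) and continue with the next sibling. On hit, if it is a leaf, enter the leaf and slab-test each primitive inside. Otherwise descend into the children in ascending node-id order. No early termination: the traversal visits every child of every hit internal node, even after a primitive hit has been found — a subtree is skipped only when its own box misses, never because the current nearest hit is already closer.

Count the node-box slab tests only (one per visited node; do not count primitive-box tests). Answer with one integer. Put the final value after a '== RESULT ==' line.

Trace the traversal:
N0 x:[55/3,94/3] y:[67/3,106/3] z:[-10,32] -> hit [67/3,94/3], descend [8, 12]
  N8 x:[55/3,94/3] y:[67/3,33] z:[18,32] -> hit [67/3,94/3], descend [2, 7]
    N2 x:[55/3,76/3] y:[67/3,88/3] z:[18,26] -> hit [67/3,76/3], descend [1, 4]
      N1 x:[55/3,62/3] y:[67/3,83/3] z:[18,26] -> miss, prune
      N4 x:[59/3,76/3] y:[25,88/3] z:[19,25] -> hit [25,25] leaf, test {P4(miss), P11@t=25}
    N7 x:[28,94/3] y:[76/3,33] z:[25,32] -> hit [28,94/3], descend [3, 10]
      N3 x:[28,94/3] y:[76/3,89/3] z:[26,32] -> hit [28,89/3] leaf, test {P0(miss), P10@t=28}
      N10 x:[28,29] y:[29,33] z:[25,29] -> hit [29,29] leaf, test {P1@t=29, P3(miss)}
  N12 x:[19,31] y:[67/3,106/3] z:[-10,20] -> miss, prune

9 AABB tests over nodes [0, 8, 2, 1, 4, 7, 3, 10, 12]; 3 leaves entered; closest P11.

== RESULT ==
9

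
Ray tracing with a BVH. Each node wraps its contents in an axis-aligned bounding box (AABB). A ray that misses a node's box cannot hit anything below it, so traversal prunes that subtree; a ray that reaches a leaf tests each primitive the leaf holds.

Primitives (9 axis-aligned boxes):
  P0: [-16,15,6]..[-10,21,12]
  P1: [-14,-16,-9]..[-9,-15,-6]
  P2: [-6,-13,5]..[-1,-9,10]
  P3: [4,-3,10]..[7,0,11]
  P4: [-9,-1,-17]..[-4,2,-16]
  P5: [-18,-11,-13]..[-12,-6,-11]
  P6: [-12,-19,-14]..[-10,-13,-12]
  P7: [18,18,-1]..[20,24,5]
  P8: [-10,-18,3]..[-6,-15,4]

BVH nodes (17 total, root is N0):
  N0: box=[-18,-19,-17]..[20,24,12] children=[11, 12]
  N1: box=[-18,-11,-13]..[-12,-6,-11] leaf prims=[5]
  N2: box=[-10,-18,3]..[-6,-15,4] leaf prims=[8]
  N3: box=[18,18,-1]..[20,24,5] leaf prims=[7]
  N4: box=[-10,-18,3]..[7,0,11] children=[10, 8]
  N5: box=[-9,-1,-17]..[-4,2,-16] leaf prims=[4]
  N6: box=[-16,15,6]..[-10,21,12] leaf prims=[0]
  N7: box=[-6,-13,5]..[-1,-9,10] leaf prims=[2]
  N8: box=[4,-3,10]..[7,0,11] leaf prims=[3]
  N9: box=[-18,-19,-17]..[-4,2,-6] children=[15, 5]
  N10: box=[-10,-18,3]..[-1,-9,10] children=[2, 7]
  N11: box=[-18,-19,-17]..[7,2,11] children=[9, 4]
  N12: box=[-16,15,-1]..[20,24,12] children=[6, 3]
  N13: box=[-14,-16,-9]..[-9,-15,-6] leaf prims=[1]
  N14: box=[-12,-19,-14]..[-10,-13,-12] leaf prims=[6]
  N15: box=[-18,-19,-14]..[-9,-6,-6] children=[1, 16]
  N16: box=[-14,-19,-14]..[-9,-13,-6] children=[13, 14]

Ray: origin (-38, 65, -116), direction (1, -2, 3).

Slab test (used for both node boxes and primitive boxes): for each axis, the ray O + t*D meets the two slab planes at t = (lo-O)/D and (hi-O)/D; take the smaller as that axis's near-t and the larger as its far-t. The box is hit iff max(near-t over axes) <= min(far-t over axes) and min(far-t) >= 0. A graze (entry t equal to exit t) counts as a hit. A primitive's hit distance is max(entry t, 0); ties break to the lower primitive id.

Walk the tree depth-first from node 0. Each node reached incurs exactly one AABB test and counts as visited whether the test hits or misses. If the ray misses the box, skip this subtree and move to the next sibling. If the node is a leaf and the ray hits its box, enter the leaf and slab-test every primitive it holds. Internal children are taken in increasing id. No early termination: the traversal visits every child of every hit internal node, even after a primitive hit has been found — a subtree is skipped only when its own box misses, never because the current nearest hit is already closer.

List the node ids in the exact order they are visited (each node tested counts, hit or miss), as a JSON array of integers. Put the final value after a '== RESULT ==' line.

Traverse from the root:
N0 x:[20,58] y:[41/2,42] z:[33,128/3] -> hit [33,42], descend [11, 12]
  N11 x:[20,45] y:[63/2,42] z:[33,127/3] -> hit [33,42], descend [4, 9]
    N4 x:[28,45] y:[65/2,83/2] z:[119/3,127/3] -> hit [119/3,83/2], descend [8, 10]
      N8 x:[42,45] y:[65/2,34] z:[42,127/3] -> miss, prune
      N10 x:[28,37] y:[37,83/2] z:[119/3,42] -> miss, prune
    N9 x:[20,34] y:[63/2,42] z:[33,110/3] -> hit [33,34], descend [5, 15]
      N5 x:[29,34] y:[63/2,33] z:[33,100/3] -> hit [33,33] leaf, test {P4@t=33}
      N15 x:[20,29] y:[71/2,42] z:[34,110/3] -> miss, prune
  N12 x:[22,58] y:[41/2,25] z:[115/3,128/3] -> miss, prune

Summary -> nodes [0, 11, 4, 8, 10, 9, 5, 15, 12]; box-tests=9; leaf-entries=1; first=P4

== RESULT ==
[0, 11, 4, 8, 10, 9, 5, 15, 12]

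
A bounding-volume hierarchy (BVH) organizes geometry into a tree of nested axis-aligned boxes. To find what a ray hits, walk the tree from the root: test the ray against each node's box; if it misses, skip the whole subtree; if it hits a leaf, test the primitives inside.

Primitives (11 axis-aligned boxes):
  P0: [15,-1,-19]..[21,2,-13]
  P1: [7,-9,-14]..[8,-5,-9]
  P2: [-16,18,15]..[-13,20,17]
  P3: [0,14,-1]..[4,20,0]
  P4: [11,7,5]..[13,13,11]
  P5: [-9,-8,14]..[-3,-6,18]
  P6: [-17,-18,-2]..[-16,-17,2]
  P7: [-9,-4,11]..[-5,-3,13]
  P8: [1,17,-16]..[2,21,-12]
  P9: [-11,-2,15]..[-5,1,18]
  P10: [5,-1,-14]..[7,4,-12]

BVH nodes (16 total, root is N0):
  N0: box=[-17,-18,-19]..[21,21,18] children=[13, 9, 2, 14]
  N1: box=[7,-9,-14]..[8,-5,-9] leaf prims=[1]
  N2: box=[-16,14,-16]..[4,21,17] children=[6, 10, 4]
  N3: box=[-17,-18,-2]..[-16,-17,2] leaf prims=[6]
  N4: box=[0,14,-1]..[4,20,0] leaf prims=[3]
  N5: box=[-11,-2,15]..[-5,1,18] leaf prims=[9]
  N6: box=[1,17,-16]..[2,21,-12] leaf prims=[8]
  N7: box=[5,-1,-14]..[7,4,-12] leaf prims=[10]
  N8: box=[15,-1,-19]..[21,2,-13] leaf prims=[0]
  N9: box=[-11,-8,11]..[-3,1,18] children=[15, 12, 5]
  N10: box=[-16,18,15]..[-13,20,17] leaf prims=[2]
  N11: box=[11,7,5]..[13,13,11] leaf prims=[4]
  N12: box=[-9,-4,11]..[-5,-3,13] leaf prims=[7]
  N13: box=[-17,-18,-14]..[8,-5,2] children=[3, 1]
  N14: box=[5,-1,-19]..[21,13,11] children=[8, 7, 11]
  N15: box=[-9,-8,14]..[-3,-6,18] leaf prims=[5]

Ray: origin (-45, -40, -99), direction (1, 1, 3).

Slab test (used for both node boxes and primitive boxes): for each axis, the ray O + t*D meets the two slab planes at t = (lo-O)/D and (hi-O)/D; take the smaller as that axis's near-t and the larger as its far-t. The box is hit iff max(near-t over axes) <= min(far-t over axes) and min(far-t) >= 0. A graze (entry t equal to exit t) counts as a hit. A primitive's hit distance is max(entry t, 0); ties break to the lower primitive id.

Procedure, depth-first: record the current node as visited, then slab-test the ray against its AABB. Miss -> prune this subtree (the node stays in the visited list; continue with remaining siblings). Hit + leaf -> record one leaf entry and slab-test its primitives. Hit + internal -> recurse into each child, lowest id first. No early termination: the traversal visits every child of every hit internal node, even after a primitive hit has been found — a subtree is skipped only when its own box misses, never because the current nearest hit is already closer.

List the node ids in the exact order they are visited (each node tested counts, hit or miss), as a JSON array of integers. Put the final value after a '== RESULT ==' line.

Trace the traversal:
N0 x:[28,66] y:[22,61] z:[80/3,39] -> hit [28,39], descend [2, 9, 13, 14]
  N2 x:[29,49] y:[54,61] z:[83/3,116/3] -> miss, prune
  N9 x:[34,42] y:[32,41] z:[110/3,39] -> hit [110/3,39], descend [5, 12, 15]
    N5 x:[34,40] y:[38,41] z:[38,39] -> hit [38,39] leaf, test {P9@t=38}
    N12 x:[36,40] y:[36,37] z:[110/3,112/3] -> hit [110/3,37] leaf, test {P7@t=110/3}
    N15 x:[36,42] y:[32,34] z:[113/3,39] -> miss, prune
  N13 x:[28,53] y:[22,35] z:[85/3,101/3] -> hit [85/3,101/3], descend [1, 3]
    N1 x:[52,53] y:[31,35] z:[85/3,30] -> miss, prune
    N3 x:[28,29] y:[22,23] z:[97/3,101/3] -> miss, prune
  N14 x:[50,66] y:[39,53] z:[80/3,110/3] -> miss, prune

Summary -> nodes [0, 2, 9, 5, 12, 15, 13, 1, 3, 14]; box-tests=10; leaf-entries=2; first=P7

== RESULT ==
[0, 2, 9, 5, 12, 15, 13, 1, 3, 14]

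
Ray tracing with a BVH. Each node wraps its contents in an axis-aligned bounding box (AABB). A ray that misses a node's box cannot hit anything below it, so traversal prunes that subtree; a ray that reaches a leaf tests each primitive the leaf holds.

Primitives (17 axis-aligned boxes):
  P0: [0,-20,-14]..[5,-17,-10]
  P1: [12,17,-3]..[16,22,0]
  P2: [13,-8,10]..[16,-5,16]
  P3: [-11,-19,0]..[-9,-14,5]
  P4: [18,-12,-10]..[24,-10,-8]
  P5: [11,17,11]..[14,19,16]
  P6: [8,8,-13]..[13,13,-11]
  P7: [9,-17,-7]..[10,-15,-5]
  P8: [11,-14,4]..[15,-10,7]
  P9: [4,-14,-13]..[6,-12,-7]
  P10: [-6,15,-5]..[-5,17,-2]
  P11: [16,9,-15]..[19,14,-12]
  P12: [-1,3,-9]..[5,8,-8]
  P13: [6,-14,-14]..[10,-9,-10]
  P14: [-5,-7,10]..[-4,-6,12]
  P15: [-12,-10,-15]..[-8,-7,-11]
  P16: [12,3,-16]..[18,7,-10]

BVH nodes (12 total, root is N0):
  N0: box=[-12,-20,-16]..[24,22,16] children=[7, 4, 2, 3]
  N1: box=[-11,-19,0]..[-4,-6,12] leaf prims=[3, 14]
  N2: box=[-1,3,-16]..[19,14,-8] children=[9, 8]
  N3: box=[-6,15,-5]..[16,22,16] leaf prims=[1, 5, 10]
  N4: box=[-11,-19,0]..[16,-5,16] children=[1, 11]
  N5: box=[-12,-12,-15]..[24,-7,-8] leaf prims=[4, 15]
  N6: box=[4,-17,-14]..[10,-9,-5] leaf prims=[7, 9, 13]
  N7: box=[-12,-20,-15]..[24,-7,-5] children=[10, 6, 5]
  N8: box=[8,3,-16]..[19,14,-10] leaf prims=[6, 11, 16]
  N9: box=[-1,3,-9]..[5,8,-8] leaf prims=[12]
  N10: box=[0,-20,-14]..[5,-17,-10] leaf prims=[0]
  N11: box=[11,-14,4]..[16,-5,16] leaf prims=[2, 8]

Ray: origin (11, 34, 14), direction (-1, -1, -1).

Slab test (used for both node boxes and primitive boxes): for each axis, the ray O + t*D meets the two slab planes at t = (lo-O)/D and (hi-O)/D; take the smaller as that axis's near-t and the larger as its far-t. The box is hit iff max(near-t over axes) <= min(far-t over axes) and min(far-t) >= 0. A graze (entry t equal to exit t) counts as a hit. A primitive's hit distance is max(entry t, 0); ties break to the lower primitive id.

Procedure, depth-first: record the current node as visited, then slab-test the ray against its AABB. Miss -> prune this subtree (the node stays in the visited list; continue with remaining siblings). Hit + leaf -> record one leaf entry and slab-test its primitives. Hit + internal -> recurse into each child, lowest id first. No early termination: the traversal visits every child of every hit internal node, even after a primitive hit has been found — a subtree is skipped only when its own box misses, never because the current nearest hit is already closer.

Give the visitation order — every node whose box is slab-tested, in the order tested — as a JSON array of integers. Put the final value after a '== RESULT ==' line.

Traverse from the root:
N0 x:[-13,23] y:[12,54] z:[-2,30] -> hit [12,23], descend [2, 3, 4, 7]
  N2 x:[-8,12] y:[20,31] z:[22,30] -> miss, prune
  N3 x:[-5,17] y:[12,19] z:[-2,19] -> hit [12,17] leaf, test {P1(miss), P5(miss), P10@t=17}
  N4 x:[-5,22] y:[39,53] z:[-2,14] -> miss, prune
  N7 x:[-13,23] y:[41,54] z:[19,29] -> miss, prune

5 AABB tests over nodes [0, 2, 3, 4, 7]; 1 leaf entered; closest P10.

== RESULT ==
[0, 2, 3, 4, 7]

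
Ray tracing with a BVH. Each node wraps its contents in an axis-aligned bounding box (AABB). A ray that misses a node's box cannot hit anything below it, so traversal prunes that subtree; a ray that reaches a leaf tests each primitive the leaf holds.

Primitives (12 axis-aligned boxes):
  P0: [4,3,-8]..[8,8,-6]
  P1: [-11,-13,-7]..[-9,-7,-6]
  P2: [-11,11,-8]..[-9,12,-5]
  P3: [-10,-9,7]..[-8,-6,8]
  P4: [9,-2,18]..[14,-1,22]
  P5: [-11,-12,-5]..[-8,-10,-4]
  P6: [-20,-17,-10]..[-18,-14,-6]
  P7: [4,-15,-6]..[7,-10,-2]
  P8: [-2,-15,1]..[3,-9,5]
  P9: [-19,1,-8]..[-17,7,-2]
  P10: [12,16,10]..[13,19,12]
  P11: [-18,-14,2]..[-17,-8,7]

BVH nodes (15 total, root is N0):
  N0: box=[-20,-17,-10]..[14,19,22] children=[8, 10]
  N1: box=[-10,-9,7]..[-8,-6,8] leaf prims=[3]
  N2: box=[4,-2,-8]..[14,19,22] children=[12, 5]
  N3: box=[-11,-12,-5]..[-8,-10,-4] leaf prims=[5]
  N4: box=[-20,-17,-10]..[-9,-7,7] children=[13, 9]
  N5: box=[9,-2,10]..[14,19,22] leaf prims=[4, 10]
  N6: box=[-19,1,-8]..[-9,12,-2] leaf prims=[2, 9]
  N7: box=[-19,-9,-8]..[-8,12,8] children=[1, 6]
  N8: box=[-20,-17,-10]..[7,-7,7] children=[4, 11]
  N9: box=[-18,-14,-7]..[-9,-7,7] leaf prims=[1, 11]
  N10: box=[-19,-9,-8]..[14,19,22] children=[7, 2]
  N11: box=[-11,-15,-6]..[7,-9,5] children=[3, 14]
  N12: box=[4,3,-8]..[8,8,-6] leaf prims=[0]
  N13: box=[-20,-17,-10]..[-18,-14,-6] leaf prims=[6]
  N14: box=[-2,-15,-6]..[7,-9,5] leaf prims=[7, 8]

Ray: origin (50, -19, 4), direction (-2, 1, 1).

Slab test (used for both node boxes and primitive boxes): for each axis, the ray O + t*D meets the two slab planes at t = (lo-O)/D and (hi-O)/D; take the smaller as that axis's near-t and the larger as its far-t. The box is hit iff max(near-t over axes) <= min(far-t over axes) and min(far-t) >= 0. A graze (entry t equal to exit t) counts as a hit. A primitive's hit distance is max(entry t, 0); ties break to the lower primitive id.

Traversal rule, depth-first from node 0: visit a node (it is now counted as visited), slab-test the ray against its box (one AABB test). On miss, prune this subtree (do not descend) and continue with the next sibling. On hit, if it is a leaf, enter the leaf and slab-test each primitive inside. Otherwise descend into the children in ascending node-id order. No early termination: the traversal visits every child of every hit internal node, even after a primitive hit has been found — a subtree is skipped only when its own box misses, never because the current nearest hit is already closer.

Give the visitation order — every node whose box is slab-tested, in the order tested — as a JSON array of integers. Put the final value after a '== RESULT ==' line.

Walk:
N0 x:[18,35] y:[2,38] z:[-14,18] -> hit [18,18], descend [8, 10]
  N8 x:[43/2,35] y:[2,12] z:[-14,3] -> miss, prune
  N10 x:[18,69/2] y:[10,38] z:[-12,18] -> hit [18,18], descend [2, 7]
    N2 x:[18,23] y:[17,38] z:[-12,18] -> hit [18,18], descend [5, 12]
      N5 x:[18,41/2] y:[17,38] z:[6,18] -> hit [18,18] leaf, test {P4@t=18, P10(miss)}
      N12 x:[21,23] y:[22,27] z:[-12,-10] -> miss, prune
    N7 x:[29,69/2] y:[10,31] z:[-12,4] -> miss, prune

Visited [0, 8, 10, 2, 5, 12, 7]. Tests: 7 box, 1 leaf. Nearest: P4.

== RESULT ==
[0, 8, 10, 2, 5, 12, 7]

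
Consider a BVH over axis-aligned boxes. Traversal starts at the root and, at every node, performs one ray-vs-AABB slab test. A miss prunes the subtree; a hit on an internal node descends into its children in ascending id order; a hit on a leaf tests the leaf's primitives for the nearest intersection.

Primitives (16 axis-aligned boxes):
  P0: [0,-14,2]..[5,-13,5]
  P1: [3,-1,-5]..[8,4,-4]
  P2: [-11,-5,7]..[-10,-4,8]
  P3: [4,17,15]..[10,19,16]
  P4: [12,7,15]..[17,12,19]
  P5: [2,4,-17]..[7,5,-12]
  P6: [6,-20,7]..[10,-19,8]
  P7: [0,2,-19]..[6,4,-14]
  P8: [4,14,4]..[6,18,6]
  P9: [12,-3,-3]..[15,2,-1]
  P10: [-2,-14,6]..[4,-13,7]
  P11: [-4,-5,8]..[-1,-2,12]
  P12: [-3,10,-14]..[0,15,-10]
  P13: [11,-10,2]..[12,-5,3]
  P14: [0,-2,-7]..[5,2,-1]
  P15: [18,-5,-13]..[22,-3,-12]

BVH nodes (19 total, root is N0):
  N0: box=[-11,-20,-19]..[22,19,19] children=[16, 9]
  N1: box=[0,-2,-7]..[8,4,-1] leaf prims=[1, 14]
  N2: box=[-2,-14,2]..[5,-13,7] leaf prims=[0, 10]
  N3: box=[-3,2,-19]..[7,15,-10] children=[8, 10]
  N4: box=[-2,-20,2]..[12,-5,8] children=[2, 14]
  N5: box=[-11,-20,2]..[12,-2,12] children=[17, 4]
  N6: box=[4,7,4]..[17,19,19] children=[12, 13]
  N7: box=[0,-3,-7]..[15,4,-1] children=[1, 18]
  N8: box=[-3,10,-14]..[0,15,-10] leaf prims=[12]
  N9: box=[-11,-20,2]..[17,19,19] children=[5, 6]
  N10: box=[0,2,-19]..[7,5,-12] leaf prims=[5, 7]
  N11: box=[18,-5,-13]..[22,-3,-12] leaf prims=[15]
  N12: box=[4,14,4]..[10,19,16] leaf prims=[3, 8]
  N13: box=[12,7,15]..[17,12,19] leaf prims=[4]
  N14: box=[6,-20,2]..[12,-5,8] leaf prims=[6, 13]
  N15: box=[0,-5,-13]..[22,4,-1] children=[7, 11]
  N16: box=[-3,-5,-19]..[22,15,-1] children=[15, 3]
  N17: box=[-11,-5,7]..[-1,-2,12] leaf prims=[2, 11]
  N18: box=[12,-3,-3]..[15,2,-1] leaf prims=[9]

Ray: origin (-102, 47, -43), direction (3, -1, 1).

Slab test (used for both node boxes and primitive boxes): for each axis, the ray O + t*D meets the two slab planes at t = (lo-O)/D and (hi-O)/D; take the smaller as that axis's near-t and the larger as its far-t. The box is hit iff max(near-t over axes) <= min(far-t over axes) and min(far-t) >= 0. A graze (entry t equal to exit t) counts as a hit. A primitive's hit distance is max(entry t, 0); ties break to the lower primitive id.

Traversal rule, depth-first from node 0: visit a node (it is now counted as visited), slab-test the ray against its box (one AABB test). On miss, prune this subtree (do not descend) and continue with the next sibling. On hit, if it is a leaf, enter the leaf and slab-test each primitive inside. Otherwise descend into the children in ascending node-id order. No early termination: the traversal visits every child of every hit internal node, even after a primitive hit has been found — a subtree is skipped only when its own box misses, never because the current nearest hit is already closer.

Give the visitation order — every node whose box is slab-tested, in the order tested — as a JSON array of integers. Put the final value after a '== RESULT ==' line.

Walk:
N0 x:[91/3,124/3] y:[28,67] z:[24,62] -> hit [91/3,124/3], descend [9, 16]
  N9 x:[91/3,119/3] y:[28,67] z:[45,62] -> miss, prune
  N16 x:[33,124/3] y:[32,52] z:[24,42] -> hit [33,124/3], descend [3, 15]
    N3 x:[33,109/3] y:[32,45] z:[24,33] -> hit [33,33], descend [8, 10]
      N8 x:[33,34] y:[32,37] z:[29,33] -> hit [33,33] leaf, test {P12@t=33}
      N10 x:[34,109/3] y:[42,45] z:[24,31] -> miss, prune
    N15 x:[34,124/3] y:[43,52] z:[30,42] -> miss, prune

order=[0, 9, 16, 3, 8, 10, 15]  |boxes|=7  |leaves|=1  hit=P12

== RESULT ==
[0, 9, 16, 3, 8, 10, 15]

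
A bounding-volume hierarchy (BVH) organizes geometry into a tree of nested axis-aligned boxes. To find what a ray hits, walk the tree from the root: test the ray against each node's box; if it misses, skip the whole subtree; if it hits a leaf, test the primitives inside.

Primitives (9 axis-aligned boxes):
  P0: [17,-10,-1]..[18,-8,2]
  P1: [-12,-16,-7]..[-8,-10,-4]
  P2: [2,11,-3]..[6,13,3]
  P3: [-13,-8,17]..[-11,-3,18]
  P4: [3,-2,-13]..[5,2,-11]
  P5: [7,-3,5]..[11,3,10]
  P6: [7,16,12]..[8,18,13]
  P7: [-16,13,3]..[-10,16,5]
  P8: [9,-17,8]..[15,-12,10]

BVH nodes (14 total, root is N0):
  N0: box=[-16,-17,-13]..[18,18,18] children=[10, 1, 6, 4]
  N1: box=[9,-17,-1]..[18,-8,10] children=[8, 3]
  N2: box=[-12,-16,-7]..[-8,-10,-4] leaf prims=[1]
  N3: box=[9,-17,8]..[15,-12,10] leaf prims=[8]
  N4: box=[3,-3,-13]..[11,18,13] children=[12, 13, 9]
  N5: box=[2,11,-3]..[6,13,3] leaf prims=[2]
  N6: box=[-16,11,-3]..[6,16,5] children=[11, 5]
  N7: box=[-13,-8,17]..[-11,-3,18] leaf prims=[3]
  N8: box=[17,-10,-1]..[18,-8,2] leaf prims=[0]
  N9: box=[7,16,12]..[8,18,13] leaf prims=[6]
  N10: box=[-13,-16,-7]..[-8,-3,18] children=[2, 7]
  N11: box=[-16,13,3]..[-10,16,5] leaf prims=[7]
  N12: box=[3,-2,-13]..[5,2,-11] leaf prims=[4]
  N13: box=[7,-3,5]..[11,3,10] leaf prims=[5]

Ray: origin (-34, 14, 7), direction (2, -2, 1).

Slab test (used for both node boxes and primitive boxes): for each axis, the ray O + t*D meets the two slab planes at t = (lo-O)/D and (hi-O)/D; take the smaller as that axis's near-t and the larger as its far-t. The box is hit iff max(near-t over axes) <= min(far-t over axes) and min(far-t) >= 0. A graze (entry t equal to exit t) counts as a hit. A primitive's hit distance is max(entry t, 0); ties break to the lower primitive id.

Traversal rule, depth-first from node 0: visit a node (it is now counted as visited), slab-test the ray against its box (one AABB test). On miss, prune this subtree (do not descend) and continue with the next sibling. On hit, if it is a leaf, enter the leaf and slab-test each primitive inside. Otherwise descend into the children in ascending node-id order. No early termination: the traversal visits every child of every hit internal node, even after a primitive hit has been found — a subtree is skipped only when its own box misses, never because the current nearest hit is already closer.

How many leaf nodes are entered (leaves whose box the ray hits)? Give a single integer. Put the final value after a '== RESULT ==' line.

Trace the traversal:
N0 x:[9,26] y:[-2,31/2] z:[-20,11] -> hit [9,11], descend [1, 4, 6, 10]
  N1 x:[43/2,26] y:[11,31/2] z:[-8,3] -> miss, prune
  N4 x:[37/2,45/2] y:[-2,17/2] z:[-20,6] -> miss, prune
  N6 x:[9,20] y:[-1,3/2] z:[-10,-2] -> miss, prune
  N10 x:[21/2,13] y:[17/2,15] z:[-14,11] -> hit [21/2,11], descend [2, 7]
    N2 x:[11,13] y:[12,15] z:[-14,-11] -> miss, prune
    N7 x:[21/2,23/2] y:[17/2,11] z:[10,11] -> hit [21/2,11] leaf, test {P3@t=21/2}

Summary -> nodes [0, 1, 4, 6, 10, 2, 7]; box-tests=7; leaf-entries=1; first=P3

== RESULT ==
1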